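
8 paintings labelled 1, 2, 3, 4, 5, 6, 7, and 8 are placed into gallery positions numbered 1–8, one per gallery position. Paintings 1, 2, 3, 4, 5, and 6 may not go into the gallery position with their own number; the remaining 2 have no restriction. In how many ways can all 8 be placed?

18806

Let Aᵢ (for 1 ≤ i ≤ 6) be the placements that put painting i in its forbidden gallery position. Any j of these fix j positions, leaving (8−j)! ways to fill the rest, and there are C(6,j) ways to pick which j.
By inclusion–exclusion, the number of valid placements is Σ_{j=0}^{6} (−1)^j C(6,j)·(8−j)!.
Computing: 40320 − 30240 + 10800 − 2400 + 360 − 36 + 2 = 18806.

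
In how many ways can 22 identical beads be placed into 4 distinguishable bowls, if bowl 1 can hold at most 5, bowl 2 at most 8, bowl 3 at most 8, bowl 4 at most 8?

116

Without the upper bounds there are C(25,3) = 2300 ways to split 22 among 4 bowls.
Subtract solutions that violate a single cap (substitute x_i' = x_i − (cap_i+1)): x_1 ≥ 6 gives C(19,3) = 969; x_2 ≥ 9 gives C(16,3) = 560; x_3 ≥ 9 gives C(16,3) = 560; x_4 ≥ 9 gives C(16,3) = 560. Together 2649.
Add back pairs where two caps are both exceeded: 120 + 120 + 120 + 35 + 35 + 35 = 465.
By inclusion–exclusion the count is 2300 − 2649 + 465 = 116.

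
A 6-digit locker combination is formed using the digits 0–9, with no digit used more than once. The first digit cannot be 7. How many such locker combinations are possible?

The first digit has 10−1 = 9 choices (anything except 7).
The remaining 5 digits are filled from the other 9 symbols without repetition: 9 × 8 × 7 × 6 × 5 = 15120.
Total: 9 × 15120 = 136080.

136080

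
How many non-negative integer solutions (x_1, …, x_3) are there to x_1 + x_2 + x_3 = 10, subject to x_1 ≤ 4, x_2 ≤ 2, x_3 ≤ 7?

Ignoring the caps, the number of non-negative solutions to x_1+…+x_3 = 10 is C(12,2) = 66.
Subtract solutions that violate a single cap (substitute x_i' = x_i − (cap_i+1)): x_1 ≥ 5 gives C(7,2) = 21; x_2 ≥ 3 gives C(9,2) = 36; x_3 ≥ 8 gives C(4,2) = 6. Together 63.
Add back pairs where two caps are both exceeded: 6 + 0 + 0 = 6.
By inclusion–exclusion the count is 66 − 63 + 6 = 9.

9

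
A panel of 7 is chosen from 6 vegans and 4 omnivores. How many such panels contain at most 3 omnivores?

Split by how many omnivores are chosen (0 through 3).
Sum: C(4,0)·C(6,7) + C(4,1)·C(6,6) + C(4,2)·C(6,5) + C(4,3)·C(6,4) = 0 + 4 + 36 + 60 = 100.

100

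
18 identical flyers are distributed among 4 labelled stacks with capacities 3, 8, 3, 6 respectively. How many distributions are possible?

By stars and bars, unrestricted non-negative solutions to x_1+…+x_4 = 18 number C(18+3,3) = 1330.
Subtract solutions that violate a single cap (substitute x_i' = x_i − (cap_i+1)): x_1 ≥ 4 gives C(17,3) = 680; x_2 ≥ 9 gives C(12,3) = 220; x_3 ≥ 4 gives C(17,3) = 680; x_4 ≥ 7 gives C(14,3) = 364. Together 1944.
Add back pairs where two caps are both exceeded: 56 + 286 + 120 + 56 + 10 + 120 = 648.
Subtract triples: 4 + 0 + 20 + 0 = 24.
By inclusion–exclusion the count is 1330 − 1944 + 648 − 24 = 10.

10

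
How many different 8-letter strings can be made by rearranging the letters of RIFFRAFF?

Letter multiplicities in RIFFRAFF: A×1, F×4, I×1, R×2.
The number of distinct arrangements is 8!/(4!·2!) = 40320/48 = 840.

840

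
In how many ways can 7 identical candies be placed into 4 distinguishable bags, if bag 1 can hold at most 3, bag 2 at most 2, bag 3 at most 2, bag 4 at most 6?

35

Without the upper bounds there are C(10,3) = 120 ways to split 7 among 4 bags.
Subtract solutions that violate a single cap (substitute x_i' = x_i − (cap_i+1)): x_1 ≥ 4 gives C(6,3) = 20; x_2 ≥ 3 gives C(7,3) = 35; x_3 ≥ 3 gives C(7,3) = 35; x_4 ≥ 7 gives C(3,3) = 1. Together 91.
Add back pairs where two caps are both exceeded: 1 + 1 + 0 + 4 + 0 + 0 = 6.
By inclusion–exclusion the count is 120 − 91 + 6 = 35.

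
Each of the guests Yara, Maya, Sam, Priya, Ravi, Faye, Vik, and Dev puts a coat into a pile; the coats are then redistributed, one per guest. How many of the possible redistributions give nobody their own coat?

14833

Let Aᵢ be the assignments in which guest i gets their own coat. We want the size of the complement of A₁∪…∪A_8.
By inclusion–exclusion this is Σ_{j=0}^{8} (−1)^j C(8,j)·(8−j)!.
Computing: 40320 − 40320 + 20160 − 6720 + 1680 − 336 + 56 − 8 + 1 = 14833.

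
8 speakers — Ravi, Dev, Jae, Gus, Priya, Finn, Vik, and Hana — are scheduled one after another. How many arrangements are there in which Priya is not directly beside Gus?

Of the 8! = 40320 arrangements, those with Priya and Gus adjacent number 2 × 7! = 10080 (treat the pair as a block with 2 internal orders).
Complementary counting: 40320 − 10080 = 30240.

30240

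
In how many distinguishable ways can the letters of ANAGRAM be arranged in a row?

The 7 letters of ANAGRAM have repeats: A appearing 3 times.
So there are 7! / (3!) = 840 distinguishable arrangements.

840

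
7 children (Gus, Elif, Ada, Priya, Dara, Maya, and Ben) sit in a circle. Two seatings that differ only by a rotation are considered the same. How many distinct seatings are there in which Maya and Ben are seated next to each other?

Glue Maya and Ben into a block (2 internal orders). Seating 6 units around a circle gives (5)! arrangements.
So 2 × (5)! = 2 × 120 = 240.

240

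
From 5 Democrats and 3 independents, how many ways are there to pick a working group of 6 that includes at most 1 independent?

Split by how many independents are chosen (0 through 1).
Sum: C(3,0)·C(5,6) + C(3,1)·C(5,5) = 0 + 3 = 3.

3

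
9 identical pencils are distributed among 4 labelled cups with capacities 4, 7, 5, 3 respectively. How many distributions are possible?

106

Ignoring the caps, the number of non-negative solutions to x_1+…+x_4 = 9 is C(12,3) = 220.
Subtract solutions that violate a single cap (substitute x_i' = x_i − (cap_i+1)): x_1 ≥ 5 gives C(7,3) = 35; x_2 ≥ 8 gives C(4,3) = 4; x_3 ≥ 6 gives C(6,3) = 20; x_4 ≥ 4 gives C(8,3) = 56. Together 115.
Add back pairs where two caps are both exceeded: 0 + 0 + 1 + 0 + 0 + 0 = 1.
By inclusion–exclusion the count is 220 − 115 + 1 = 106.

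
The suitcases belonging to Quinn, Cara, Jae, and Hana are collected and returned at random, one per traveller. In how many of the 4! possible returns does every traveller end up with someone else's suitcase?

9

Let Aᵢ be the assignments in which traveller i gets their own suitcase. We want the size of the complement of A₁∪…∪A_4.
By inclusion–exclusion this is Σ_{j=0}^{4} (−1)^j C(4,j)·(4−j)!.
Computing: 24 − 24 + 12 − 4 + 1 = 9.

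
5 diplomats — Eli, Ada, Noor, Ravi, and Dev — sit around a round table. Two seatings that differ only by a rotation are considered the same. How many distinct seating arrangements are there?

Around a circle, 5 distinct people have 5!/5 = (4)! = 24 rotationally distinct seatings.

24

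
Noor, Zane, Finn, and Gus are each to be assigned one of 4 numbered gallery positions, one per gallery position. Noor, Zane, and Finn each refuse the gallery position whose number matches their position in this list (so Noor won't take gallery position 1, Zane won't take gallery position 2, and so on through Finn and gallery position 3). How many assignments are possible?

11

Let Aᵢ (for i ∈ {1, 2, 3}) be the placements that put person i in their forbidden gallery position. Any j of these fix j positions, leaving (4−j)! ways to fill the rest, and there are C(3,j) ways to pick which j.
By inclusion–exclusion, the number of valid placements is Σ_{j=0}^{3} (−1)^j C(3,j)·(4−j)!.
Computing: 24 − 18 + 6 − 1 = 11.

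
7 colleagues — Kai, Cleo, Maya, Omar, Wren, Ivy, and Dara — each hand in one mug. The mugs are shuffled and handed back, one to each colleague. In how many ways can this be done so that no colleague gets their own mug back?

Count assignments avoiding every fixed point. For any j of the 7 colleagues fixed to their own mug, the other 7−j can be arranged in (7−j)! ways.
By inclusion–exclusion this is Σ_{j=0}^{7} (−1)^j C(7,j)·(7−j)!.
Computing: 5040 − 5040 + 2520 − 840 + 210 − 42 + 7 − 1 = 1854.

1854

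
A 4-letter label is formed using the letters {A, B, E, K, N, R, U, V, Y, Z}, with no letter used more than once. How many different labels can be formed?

5040

Choose and order 4 of the 10 symbols: the first letter has 10 options, the next 9, then 8, 7.
10 × 9 × 8 × 7 = 5040.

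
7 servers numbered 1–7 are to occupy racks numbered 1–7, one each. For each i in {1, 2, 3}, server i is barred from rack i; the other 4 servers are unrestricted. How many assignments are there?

Let Aᵢ (for i ∈ {1, 2, 3}) be the placements that put server i in its forbidden rack. Any j of these fix j positions, leaving (7−j)! ways to fill the rest, and there are C(3,j) ways to pick which j.
By inclusion–exclusion, the number of valid placements is Σ_{j=0}^{3} (−1)^j C(3,j)·(7−j)!.
Computing: 5040 − 2160 + 360 − 24 = 3216.

3216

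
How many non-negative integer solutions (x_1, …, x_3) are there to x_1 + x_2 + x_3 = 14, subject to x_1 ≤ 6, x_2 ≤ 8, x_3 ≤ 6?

Ignoring the caps, the number of non-negative solutions to x_1+…+x_3 = 14 is C(16,2) = 120.
Subtract solutions that violate a single cap (substitute x_i' = x_i − (cap_i+1)): x_1 ≥ 7 gives C(9,2) = 36; x_2 ≥ 9 gives C(7,2) = 21; x_3 ≥ 7 gives C(9,2) = 36. Together 93.
Add back pairs where two caps are both exceeded: 0 + 1 + 0 = 1.
By inclusion–exclusion the count is 120 − 93 + 1 = 28.

28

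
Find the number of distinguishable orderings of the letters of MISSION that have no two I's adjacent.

Total arrangements of MISSION: 7!/(2!·2!) = 1260.
If the two I's are adjacent, glue them into one block, leaving 6 items to arrange: (6)!/(2!) = 360 ways.
Subtracting, 1260 − 360 = 900 arrangements keep the I's apart.

900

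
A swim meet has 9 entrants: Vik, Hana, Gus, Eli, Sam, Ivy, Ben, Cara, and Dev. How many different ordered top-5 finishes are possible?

There are 9 choices for 1st place, 8 for 2nd, and so on down to 5 for position 5.
That gives 9 × 8 × 7 × 6 × 5 = 15120.

15120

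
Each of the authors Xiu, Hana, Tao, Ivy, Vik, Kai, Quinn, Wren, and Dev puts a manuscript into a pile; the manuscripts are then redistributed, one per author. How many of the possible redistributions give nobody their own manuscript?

Let Aᵢ be the assignments in which author i gets their own manuscript. We want the size of the complement of A₁∪…∪A_9.
By inclusion–exclusion this is Σ_{j=0}^{9} (−1)^j C(9,j)·(9−j)!.
Computing: 362880 − 362880 + 181440 − 60480 + 15120 − 3024 + 504 − 72 + 9 − 1 = 133496.

133496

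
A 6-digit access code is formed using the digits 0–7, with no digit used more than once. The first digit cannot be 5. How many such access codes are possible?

The first digit has 8−1 = 7 choices (anything except 5).
The remaining 5 digits are filled from the other 7 symbols without repetition: 7 × 6 × 5 × 4 × 3 = 2520.
Total: 7 × 2520 = 17640.

17640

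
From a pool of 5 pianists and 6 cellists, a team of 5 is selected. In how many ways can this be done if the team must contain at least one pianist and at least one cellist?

455

With no constraint there are C(11,5) = 462 possible selections.
Selections missing a whole group: no pianists → C(6,5) = 6; no cellists → C(5,5) = 1.
Both groups omitted at once is impossible, so 462 − 7 = 455.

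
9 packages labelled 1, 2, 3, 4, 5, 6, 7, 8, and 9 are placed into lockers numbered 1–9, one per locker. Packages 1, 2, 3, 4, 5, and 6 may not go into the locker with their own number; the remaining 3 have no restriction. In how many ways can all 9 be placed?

183822

Let Aᵢ (for 1 ≤ i ≤ 6) be the placements that put package i in its forbidden locker. Any j of these fix j positions, leaving (9−j)! ways to fill the rest, and there are C(6,j) ways to pick which j.
By inclusion–exclusion, the number of valid placements is Σ_{j=0}^{6} (−1)^j C(6,j)·(9−j)!.
Computing: 362880 − 241920 + 75600 − 14400 + 1800 − 144 + 6 = 183822.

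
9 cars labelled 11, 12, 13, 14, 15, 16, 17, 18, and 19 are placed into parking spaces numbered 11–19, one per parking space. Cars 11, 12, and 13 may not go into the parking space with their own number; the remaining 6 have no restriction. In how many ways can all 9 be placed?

256320

Let Aᵢ (for i ∈ {11, 12, 13}) be the placements that put car i in its forbidden parking space. Any j of these fix j positions, leaving (9−j)! ways to fill the rest, and there are C(3,j) ways to pick which j.
By inclusion–exclusion, the number of valid placements is Σ_{j=0}^{3} (−1)^j C(3,j)·(9−j)!.
Computing: 362880 − 120960 + 15120 − 720 = 256320.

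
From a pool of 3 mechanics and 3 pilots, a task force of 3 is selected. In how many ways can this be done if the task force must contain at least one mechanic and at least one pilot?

18

Unrestricted: C(6,3) = 20 ways to pick any 3 of the 6.
Selections missing a whole group: no mechanics → C(3,3) = 1; no pilots → C(3,3) = 1.
Both groups omitted at once is impossible, so 20 − 2 = 18.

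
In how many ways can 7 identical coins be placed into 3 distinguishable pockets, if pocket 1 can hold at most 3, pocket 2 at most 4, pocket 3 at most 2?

By stars and bars, unrestricted non-negative solutions to x_1+…+x_3 = 7 number C(7+2,2) = 36.
Subtract solutions that violate a single cap (substitute x_i' = x_i − (cap_i+1)): x_1 ≥ 4 gives C(5,2) = 10; x_2 ≥ 5 gives C(4,2) = 6; x_3 ≥ 3 gives C(6,2) = 15. Together 31.
Add back pairs where two caps are both exceeded: 0 + 1 + 0 = 1.
By inclusion–exclusion the count is 36 − 31 + 1 = 6.

6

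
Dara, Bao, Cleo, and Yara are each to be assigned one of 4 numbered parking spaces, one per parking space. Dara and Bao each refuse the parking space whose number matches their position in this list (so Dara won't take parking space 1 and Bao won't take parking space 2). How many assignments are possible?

14

Let Aᵢ (for i ∈ {1, 2}) be the placements that put person i in their forbidden parking space. Any j of these fix j positions, leaving (4−j)! ways to fill the rest, and there are C(2,j) ways to pick which j.
By inclusion–exclusion, the number of valid placements is Σ_{j=0}^{2} (−1)^j C(2,j)·(4−j)!.
Computing: 24 − 12 + 2 = 14.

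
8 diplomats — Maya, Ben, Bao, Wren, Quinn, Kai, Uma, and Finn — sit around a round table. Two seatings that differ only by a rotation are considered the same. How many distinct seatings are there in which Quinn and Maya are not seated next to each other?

3600

Without the restriction there are (7)! = 5040 seatings.
Seatings with Quinn beside Maya: treat them as a block with 2 internal orders, giving 2 × (6)! = 1440.
Subtracting, 5040 − 1440 = 3600.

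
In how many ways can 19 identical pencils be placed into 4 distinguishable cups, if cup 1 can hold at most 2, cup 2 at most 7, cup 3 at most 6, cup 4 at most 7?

By stars and bars, unrestricted non-negative solutions to x_1+…+x_4 = 19 number C(19+3,3) = 1540.
Subtract solutions that violate a single cap (substitute x_i' = x_i − (cap_i+1)): x_1 ≥ 3 gives C(19,3) = 969; x_2 ≥ 8 gives C(14,3) = 364; x_3 ≥ 7 gives C(15,3) = 455; x_4 ≥ 8 gives C(14,3) = 364. Together 2152.
Add back pairs where two caps are both exceeded: 165 + 220 + 165 + 35 + 20 + 35 = 640.
Subtract triples: 4 + 1 + 4 + 0 = 9.
By inclusion–exclusion the count is 1540 − 2152 + 640 − 9 = 19.

19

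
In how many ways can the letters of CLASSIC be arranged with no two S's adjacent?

There are 7!/(2!·2!) = 1260 arrangements of CLASSIC in total.
If the two S's are adjacent, glue them into one block, leaving 6 items to arrange: (6)!/(2!) = 360 ways.
Hence 1260 − 360 = 900.

900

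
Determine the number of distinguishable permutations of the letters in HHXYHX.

60

The 6 letters of HHXYHX have repeats: H appearing 3 times and X appearing twice.
Dividing 6! = 720 by 3!·2! = 12 for the repeated letters gives 60.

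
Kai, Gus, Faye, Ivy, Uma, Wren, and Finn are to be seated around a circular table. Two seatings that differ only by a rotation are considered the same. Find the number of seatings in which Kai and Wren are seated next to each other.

240

Glue Kai and Wren into a block (2 internal orders). Seating 6 units around a circle gives (5)! arrangements.
So 2 × (5)! = 2 × 120 = 240.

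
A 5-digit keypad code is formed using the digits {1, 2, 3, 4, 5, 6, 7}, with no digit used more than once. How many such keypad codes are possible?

Choose and order 5 of the 7 symbols: the first digit has 7 options, the next 6, and so on down to 3.
That product is 7 × 6 × 5 × 4 × 3 = 2520.

2520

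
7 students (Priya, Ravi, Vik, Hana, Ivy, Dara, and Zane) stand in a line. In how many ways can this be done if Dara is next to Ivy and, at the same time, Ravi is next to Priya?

480

Treat {Dara,Ivy} as one block (2 orders) and {Ravi,Priya} as another (2 orders).
That leaves 5 units to arrange: 2 × 2 × 5! = 4 × 120 = 480.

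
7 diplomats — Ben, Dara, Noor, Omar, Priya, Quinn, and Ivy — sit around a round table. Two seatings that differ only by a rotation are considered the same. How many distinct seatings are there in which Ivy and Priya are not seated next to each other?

480

All circular seatings of 7 people number (6)! = 720.
Seatings with Ivy beside Priya: treat them as a block with 2 internal orders, giving 2 × (5)! = 240.
Subtracting, 720 − 240 = 480.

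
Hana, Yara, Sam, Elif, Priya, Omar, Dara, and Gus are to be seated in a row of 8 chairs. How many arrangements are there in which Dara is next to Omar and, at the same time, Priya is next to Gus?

Treat {Dara,Omar} as one block (2 orders) and {Priya,Gus} as another (2 orders).
That leaves 6 units to arrange: 2 × 2 × 6! = 4 × 720 = 2880.

2880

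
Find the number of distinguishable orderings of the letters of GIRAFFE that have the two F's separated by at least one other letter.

Total arrangements of GIRAFFE: 7!/(2!) = 2520.
If the two F's are adjacent, glue them into one block, leaving 6 items to arrange: (6)! = 720 ways.
Subtracting, 2520 − 720 = 1800 arrangements keep the F's apart.

1800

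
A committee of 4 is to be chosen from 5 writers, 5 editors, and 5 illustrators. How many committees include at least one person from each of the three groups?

750

With no constraint there are C(15,4) = 1365 possible selections.
Selections missing a whole group: no writers → C(10,4) = 210; no editors → C(10,4) = 210; no illustrators → C(10,4) = 210.
Add back selections omitting two groups (i.e. drawn from a single group): C(5,4) + C(5,4) + C(5,4) = 15.
By inclusion–exclusion: 1365 − 630 + 15 = 750.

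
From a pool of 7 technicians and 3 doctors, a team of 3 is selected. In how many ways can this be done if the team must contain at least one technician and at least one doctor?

Unrestricted: C(10,3) = 120 ways to pick any 3 of the 10.
Selections missing a whole group: no technicians → C(3,3) = 1; no doctors → C(7,3) = 35.
Both groups omitted at once is impossible, so 120 − 36 = 84.

84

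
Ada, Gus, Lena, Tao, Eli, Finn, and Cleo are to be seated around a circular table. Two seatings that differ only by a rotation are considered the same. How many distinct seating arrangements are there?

Seat Ada anywhere (absorbing the rotational symmetry), then permute the other 6: (6)! = 720.

720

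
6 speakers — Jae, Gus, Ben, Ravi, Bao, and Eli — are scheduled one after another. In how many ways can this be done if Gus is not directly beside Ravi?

480

Of the 6! = 720 arrangements, those with Gus and Ravi adjacent number 2 × 5! = 240 (treat the pair as a block with 2 internal orders).
So 720 − 240 = 480 arrangements keep them apart.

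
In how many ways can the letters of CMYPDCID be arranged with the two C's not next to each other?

Total arrangements of CMYPDCID: 8!/(2!·2!) = 10080.
Arrangements with the C's together: treat CC as one letter, giving (7)!/(2!) = 2520.
Hence 10080 − 2520 = 7560.

7560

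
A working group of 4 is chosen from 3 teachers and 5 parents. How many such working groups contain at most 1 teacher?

35

Split by how many teachers are chosen (0 through 1).
Sum: C(3,0)·C(5,4) + C(3,1)·C(5,3) = 5 + 30 = 35.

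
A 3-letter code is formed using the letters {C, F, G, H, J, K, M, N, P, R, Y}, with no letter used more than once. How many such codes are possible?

990

Choose and order 3 of the 11 symbols: the first letter has 11 options, the next 10, then 9.
That product is 11 × 10 × 9 = 990.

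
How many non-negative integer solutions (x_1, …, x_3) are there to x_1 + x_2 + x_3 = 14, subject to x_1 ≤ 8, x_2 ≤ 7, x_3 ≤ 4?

By stars and bars, unrestricted non-negative solutions to x_1+…+x_3 = 14 number C(14+2,2) = 120.
Subtract solutions that violate a single cap (substitute x_i' = x_i − (cap_i+1)): x_1 ≥ 9 gives C(7,2) = 21; x_2 ≥ 8 gives C(8,2) = 28; x_3 ≥ 5 gives C(11,2) = 55. Together 104.
Add back pairs where two caps are both exceeded: 0 + 1 + 3 = 4.
By inclusion–exclusion the count is 120 − 104 + 4 = 20.

20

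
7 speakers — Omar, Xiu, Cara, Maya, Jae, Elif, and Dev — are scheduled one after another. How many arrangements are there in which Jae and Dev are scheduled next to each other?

Glue Jae and Dev into one block (2 internal orders), leaving 6 units to arrange in a row.
So the count is 2·(6)! = 1440.

1440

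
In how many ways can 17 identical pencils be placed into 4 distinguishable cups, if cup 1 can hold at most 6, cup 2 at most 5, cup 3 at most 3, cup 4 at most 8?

52

Ignoring the caps, the number of non-negative solutions to x_1+…+x_4 = 17 is C(20,3) = 1140.
Subtract solutions that violate a single cap (substitute x_i' = x_i − (cap_i+1)): x_1 ≥ 7 gives C(13,3) = 286; x_2 ≥ 6 gives C(14,3) = 364; x_3 ≥ 4 gives C(16,3) = 560; x_4 ≥ 9 gives C(11,3) = 165. Together 1375.
Add back pairs where two caps are both exceeded: 35 + 84 + 4 + 120 + 10 + 35 = 288.
Subtract triples: 1 + 0 + 0 + 0 = 1.
By inclusion–exclusion the count is 1140 − 1375 + 288 − 1 = 52.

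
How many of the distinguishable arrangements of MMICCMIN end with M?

630

With the last slot taken by M, it remains to arrange the other 7 letters (MICCMIN).
Those 7 letters have C appearing twice, I appearing twice, and M appearing twice, giving (7)!/(2!·2!·2!) = 630.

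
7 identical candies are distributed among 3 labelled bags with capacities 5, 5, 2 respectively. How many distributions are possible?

15

Without the upper bounds there are C(9,2) = 36 ways to split 7 among 3 bags.
Subtract solutions that violate a single cap (substitute x_i' = x_i − (cap_i+1)): x_1 ≥ 6 gives C(3,2) = 3; x_2 ≥ 6 gives C(3,2) = 3; x_3 ≥ 3 gives C(6,2) = 15. Together 21.
No two caps can be exceeded simultaneously, so the pair terms are all 0.
By inclusion–exclusion the count is 36 − 21 + 0 = 15.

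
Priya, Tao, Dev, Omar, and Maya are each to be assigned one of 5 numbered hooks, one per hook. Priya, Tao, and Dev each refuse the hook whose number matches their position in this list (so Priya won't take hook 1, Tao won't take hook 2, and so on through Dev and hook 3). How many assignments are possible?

64

Let Aᵢ (for i ∈ {1, 2, 3}) be the placements that put person i in their forbidden hook. Any j of these fix j positions, leaving (5−j)! ways to fill the rest, and there are C(3,j) ways to pick which j.
By inclusion–exclusion, the number of valid placements is Σ_{j=0}^{3} (−1)^j C(3,j)·(5−j)!.
Computing: 120 − 72 + 18 − 2 = 64.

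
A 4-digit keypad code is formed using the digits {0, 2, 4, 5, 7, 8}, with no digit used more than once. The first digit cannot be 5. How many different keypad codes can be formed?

300

The first digit has 6−1 = 5 choices (anything except 5).
The remaining 3 digits are filled from the other 5 symbols without repetition: 5 × 4 × 3 = 60.
Total: 5 × 60 = 300.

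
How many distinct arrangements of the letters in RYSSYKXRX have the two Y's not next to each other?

17640

There are 9!/(2!·2!·2!·2!) = 22680 arrangements of RYSSYKXRX in total.
Arrangements with the Y's together: treat YY as one letter, giving (8)!/(2!·2!·2!) = 5040.
Hence 22680 − 5040 = 17640.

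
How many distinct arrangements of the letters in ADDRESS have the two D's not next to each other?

900

Total arrangements of ADDRESS: 7!/(2!·2!) = 1260.
Arrangements with the D's together: treat DD as one letter, giving (6)!/(2!) = 360.
Hence 1260 − 360 = 900.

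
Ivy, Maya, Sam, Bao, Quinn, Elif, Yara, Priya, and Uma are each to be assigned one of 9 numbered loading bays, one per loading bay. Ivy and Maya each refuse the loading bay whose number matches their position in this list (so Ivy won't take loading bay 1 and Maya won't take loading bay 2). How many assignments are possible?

Let Aᵢ (for i ∈ {1, 2}) be the placements that put person i in their forbidden loading bay. Any j of these fix j positions, leaving (9−j)! ways to fill the rest, and there are C(2,j) ways to pick which j.
By inclusion–exclusion, the number of valid placements is Σ_{j=0}^{2} (−1)^j C(2,j)·(9−j)!.
Computing: 362880 − 80640 + 5040 = 287280.

287280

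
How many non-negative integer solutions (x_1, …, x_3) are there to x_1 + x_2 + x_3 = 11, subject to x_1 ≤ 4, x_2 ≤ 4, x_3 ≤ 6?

10

By stars and bars, unrestricted non-negative solutions to x_1+…+x_3 = 11 number C(11+2,2) = 78.
Subtract solutions that violate a single cap (substitute x_i' = x_i − (cap_i+1)): x_1 ≥ 5 gives C(8,2) = 28; x_2 ≥ 5 gives C(8,2) = 28; x_3 ≥ 7 gives C(6,2) = 15. Together 71.
Add back pairs where two caps are both exceeded: 3 + 0 + 0 = 3.
By inclusion–exclusion the count is 78 − 71 + 3 = 10.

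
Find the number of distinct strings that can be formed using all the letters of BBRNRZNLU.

The 9 letters of BBRNRZNLU have repeats: B appearing twice, N appearing twice, and R appearing twice.
So there are 9! / (2!·2!·2!) = 45360 distinguishable arrangements.

45360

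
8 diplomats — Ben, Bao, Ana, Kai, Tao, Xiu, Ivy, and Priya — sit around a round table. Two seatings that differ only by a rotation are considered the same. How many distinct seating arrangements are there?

5040

Fix one person's seat to break rotational symmetry; the remaining 7 people can be arranged in (7)! = 5040 ways.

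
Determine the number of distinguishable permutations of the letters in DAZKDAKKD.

5040

Letter multiplicities in DAZKDAKKD: A×2, D×3, K×3, Z×1.
So there are 9! / (3!·3!·2!) = 5040 distinguishable arrangements.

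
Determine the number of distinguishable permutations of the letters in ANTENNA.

ANTENNA has 7 letters with A appearing twice and N appearing 3 times.
So there are 7! / (3!·2!) = 420 distinguishable arrangements.

420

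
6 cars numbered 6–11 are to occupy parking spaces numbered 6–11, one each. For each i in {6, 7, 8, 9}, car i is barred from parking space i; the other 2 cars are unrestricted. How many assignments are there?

362

Let Aᵢ (for 6 ≤ i ≤ 9) be the placements that put car i in its forbidden parking space. Any j of these fix j positions, leaving (6−j)! ways to fill the rest, and there are C(4,j) ways to pick which j.
By inclusion–exclusion, the number of valid placements is Σ_{j=0}^{4} (−1)^j C(4,j)·(6−j)!.
Computing: 720 − 480 + 144 − 24 + 2 = 362.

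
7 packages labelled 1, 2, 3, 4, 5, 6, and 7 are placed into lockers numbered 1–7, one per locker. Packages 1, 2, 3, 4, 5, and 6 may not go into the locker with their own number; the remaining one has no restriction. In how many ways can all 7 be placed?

Let Aᵢ (for 1 ≤ i ≤ 6) be the placements that put package i in its forbidden locker. Any j of these fix j positions, leaving (7−j)! ways to fill the rest, and there are C(6,j) ways to pick which j.
By inclusion–exclusion, the number of valid placements is Σ_{j=0}^{6} (−1)^j C(6,j)·(7−j)!.
Computing: 5040 − 4320 + 1800 − 480 + 90 − 12 + 1 = 2119.

2119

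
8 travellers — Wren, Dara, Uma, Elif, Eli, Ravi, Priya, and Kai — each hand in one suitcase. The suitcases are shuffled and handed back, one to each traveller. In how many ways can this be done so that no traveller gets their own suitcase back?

Count assignments avoiding every fixed point. For any j of the 8 travellers fixed to their own suitcase, the other 8−j can be arranged in (8−j)! ways.
By inclusion–exclusion this is Σ_{j=0}^{8} (−1)^j C(8,j)·(8−j)!.
Computing: 40320 − 40320 + 20160 − 6720 + 1680 − 336 + 56 − 8 + 1 = 14833.

14833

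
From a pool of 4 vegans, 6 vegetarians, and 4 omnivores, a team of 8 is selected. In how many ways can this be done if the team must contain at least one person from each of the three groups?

With no constraint there are C(14,8) = 3003 possible selections.
Subtract selections that omit an entire group: no vegans → C(10,8) = 45; no vegetarians → C(8,8) = 1; no omnivores → C(10,8) = 45.
Add back selections omitting two groups (i.e. drawn from a single group): C(4,8) + C(6,8) + C(4,8) = 0.
By inclusion–exclusion: 3003 − 91 + 0 = 2912.

2912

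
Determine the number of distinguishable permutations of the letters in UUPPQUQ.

The 7 letters of UUPPQUQ have repeats: P appearing twice, Q appearing twice, and U appearing 3 times.
Dividing 7! = 5040 by 3!·2!·2! = 24 for the repeated letters gives 210.

210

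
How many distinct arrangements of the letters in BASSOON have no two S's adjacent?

900

There are 7!/(2!·2!) = 1260 arrangements of BASSOON in total.
Arrangements with the S's together: treat SS as one letter, giving (6)!/(2!) = 360.
Subtracting, 1260 − 360 = 900 arrangements keep the S's apart.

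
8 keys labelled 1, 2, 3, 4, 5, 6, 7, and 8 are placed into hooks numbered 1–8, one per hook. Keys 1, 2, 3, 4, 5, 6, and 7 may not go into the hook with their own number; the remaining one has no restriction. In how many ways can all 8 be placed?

Let Aᵢ (for 1 ≤ i ≤ 7) be the placements that put key i in its forbidden hook. Any j of these fix j positions, leaving (8−j)! ways to fill the rest, and there are C(7,j) ways to pick which j.
By inclusion–exclusion, the number of valid placements is Σ_{j=0}^{7} (−1)^j C(7,j)·(8−j)!.
Computing: 40320 − 35280 + 15120 − 4200 + 840 − 126 + 14 − 1 = 16687.

16687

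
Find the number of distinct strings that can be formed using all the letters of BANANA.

The 6 letters of BANANA have repeats: A appearing 3 times and N appearing twice.
So there are 6! / (3!·2!) = 60 distinguishable arrangements.

60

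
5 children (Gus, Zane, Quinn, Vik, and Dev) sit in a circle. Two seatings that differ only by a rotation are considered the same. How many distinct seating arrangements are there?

Seat Gus anywhere (absorbing the rotational symmetry), then permute the other 4: (4)! = 24.

24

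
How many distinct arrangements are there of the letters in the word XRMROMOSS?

XRMROMOSS has 9 letters with M appearing twice, O appearing twice, R appearing twice, and S appearing twice.
Dividing 9! = 362880 by 2!·2!·2!·2! = 16 for the repeated letters gives 22680.

22680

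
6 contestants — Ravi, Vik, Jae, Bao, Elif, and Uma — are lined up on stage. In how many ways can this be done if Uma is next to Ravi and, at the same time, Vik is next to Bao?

96

Treat {Uma,Ravi} as one block (2 orders) and {Vik,Bao} as another (2 orders).
That leaves 4 units to arrange: 2 × 2 × 4! = 4 × 24 = 96.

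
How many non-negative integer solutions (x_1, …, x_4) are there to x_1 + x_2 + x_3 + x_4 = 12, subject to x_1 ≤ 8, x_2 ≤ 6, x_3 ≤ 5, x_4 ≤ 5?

Without the upper bounds there are C(15,3) = 455 ways to split 12 among 4 variables.
Subtract solutions that violate a single cap (substitute x_i' = x_i − (cap_i+1)): x_1 ≥ 9 gives C(6,3) = 20; x_2 ≥ 7 gives C(8,3) = 56; x_3 ≥ 6 gives C(9,3) = 84; x_4 ≥ 6 gives C(9,3) = 84. Together 244.
Add back pairs where two caps are both exceeded: 0 + 0 + 0 + 0 + 0 + 1 = 1.
By inclusion–exclusion the count is 455 − 244 + 1 = 212.

212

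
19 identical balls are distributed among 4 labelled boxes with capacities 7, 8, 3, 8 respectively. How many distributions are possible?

Ignoring the caps, the number of non-negative solutions to x_1+…+x_4 = 19 is C(22,3) = 1540.
Subtract solutions that violate a single cap (substitute x_i' = x_i − (cap_i+1)): x_1 ≥ 8 gives C(14,3) = 364; x_2 ≥ 9 gives C(13,3) = 286; x_3 ≥ 4 gives C(18,3) = 816; x_4 ≥ 9 gives C(13,3) = 286. Together 1752.
Add back pairs where two caps are both exceeded: 10 + 120 + 10 + 84 + 4 + 84 = 312.
By inclusion–exclusion the count is 1540 − 1752 + 312 = 100.

100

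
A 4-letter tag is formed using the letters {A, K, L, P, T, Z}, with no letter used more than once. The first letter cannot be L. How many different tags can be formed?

300

The first letter has 6−1 = 5 choices (anything except L).
The remaining 3 letters are filled from the other 5 symbols without repetition: 5 × 4 × 3 = 60.
Total: 5 × 60 = 300.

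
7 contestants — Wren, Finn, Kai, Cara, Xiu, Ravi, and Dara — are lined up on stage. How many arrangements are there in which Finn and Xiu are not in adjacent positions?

There are 7! = 5040 arrangements in all. If Finn and Xiu are adjacent, merging them into one block gives 2·(6)! = 1440 arrangements.
So 5040 − 1440 = 3600 arrangements keep them apart.

3600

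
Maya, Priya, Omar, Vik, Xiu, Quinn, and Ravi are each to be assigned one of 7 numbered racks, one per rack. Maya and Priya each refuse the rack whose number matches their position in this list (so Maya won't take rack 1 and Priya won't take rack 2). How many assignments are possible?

Let Aᵢ (for i ∈ {1, 2}) be the placements that put person i in their forbidden rack. Any j of these fix j positions, leaving (7−j)! ways to fill the rest, and there are C(2,j) ways to pick which j.
By inclusion–exclusion, the number of valid placements is Σ_{j=0}^{2} (−1)^j C(2,j)·(7−j)!.
Computing: 5040 − 1440 + 120 = 3720.

3720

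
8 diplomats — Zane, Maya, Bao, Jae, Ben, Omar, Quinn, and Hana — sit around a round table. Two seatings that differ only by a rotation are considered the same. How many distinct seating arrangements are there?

5040

Around a circle, 8 distinct people have 8!/8 = (7)! = 5040 rotationally distinct seatings.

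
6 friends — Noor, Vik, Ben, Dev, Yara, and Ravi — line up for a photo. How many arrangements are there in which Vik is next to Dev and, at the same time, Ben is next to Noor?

Treat {Vik,Dev} as one block (2 orders) and {Ben,Noor} as another (2 orders).
That leaves 4 units to arrange: 2 × 2 × 4! = 4 × 24 = 96.

96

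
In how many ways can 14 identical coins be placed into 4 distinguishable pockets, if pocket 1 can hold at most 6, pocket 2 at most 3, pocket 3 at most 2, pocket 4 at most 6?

By stars and bars, unrestricted non-negative solutions to x_1+…+x_4 = 14 number C(14+3,3) = 680.
Subtract solutions that violate a single cap (substitute x_i' = x_i − (cap_i+1)): x_1 ≥ 7 gives C(10,3) = 120; x_2 ≥ 4 gives C(13,3) = 286; x_3 ≥ 3 gives C(14,3) = 364; x_4 ≥ 7 gives C(10,3) = 120. Together 890.
Add back pairs where two caps are both exceeded: 20 + 35 + 1 + 120 + 20 + 35 = 231.
Subtract triples: 1 + 0 + 0 + 1 = 2.
By inclusion–exclusion the count is 680 − 890 + 231 − 2 = 19.

19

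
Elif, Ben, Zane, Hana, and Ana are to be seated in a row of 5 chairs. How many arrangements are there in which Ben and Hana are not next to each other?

There are 5! = 120 arrangements in all. If Ben and Hana are adjacent, merging them into one block gives 2·(4)! = 48 arrangements.
So 120 − 48 = 72 arrangements keep them apart.

72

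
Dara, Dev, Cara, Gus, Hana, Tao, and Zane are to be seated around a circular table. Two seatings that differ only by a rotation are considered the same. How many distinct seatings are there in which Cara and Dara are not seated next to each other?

Without the restriction there are (6)! = 720 seatings.
Those with Cara next to Dara: fuse the pair into one unit and seat 6 units around a circle — 2·(5)! = 240.
Subtracting, 720 − 240 = 480.

480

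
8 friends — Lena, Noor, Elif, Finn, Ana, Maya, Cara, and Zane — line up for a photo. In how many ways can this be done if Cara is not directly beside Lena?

30240

There are 8! = 40320 arrangements in all. If Cara and Lena are adjacent, merging them into one block gives 2·(7)! = 10080 arrangements.
Complementary counting: 40320 − 10080 = 30240.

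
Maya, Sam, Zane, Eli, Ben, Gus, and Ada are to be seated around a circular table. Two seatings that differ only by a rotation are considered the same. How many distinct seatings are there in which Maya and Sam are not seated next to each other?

All circular seatings of 7 people number (6)! = 720.
Those with Maya next to Sam: fuse the pair into one unit and seat 6 units around a circle — 2·(5)! = 240.
Subtracting, 720 − 240 = 480.

480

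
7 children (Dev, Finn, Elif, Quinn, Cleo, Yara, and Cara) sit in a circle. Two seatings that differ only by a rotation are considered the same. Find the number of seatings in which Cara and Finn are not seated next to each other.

480

Without the restriction there are (6)! = 720 seatings.
Seatings with Cara beside Finn: treat them as a block with 2 internal orders, giving 2 × (5)! = 240.
Subtracting, 720 − 240 = 480.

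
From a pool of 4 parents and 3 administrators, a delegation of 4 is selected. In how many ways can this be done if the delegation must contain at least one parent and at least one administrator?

With no constraint there are C(7,4) = 35 possible selections.
Selections missing a whole group: no parents → C(3,4) = 0; no administrators → C(4,4) = 1.
Both groups omitted at once is impossible, so 35 − 1 = 34.

34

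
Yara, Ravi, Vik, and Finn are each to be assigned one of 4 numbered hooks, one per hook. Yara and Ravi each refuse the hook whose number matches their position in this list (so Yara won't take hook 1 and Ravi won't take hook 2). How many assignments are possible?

14

Let Aᵢ (for i ∈ {1, 2}) be the placements that put person i in their forbidden hook. Any j of these fix j positions, leaving (4−j)! ways to fill the rest, and there are C(2,j) ways to pick which j.
By inclusion–exclusion, the number of valid placements is Σ_{j=0}^{2} (−1)^j C(2,j)·(4−j)!.
Computing: 24 − 12 + 2 = 14.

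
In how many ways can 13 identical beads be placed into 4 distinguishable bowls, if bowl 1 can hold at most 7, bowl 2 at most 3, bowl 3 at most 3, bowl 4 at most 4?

By stars and bars, unrestricted non-negative solutions to x_1+…+x_4 = 13 number C(13+3,3) = 560.
Subtract solutions that violate a single cap (substitute x_i' = x_i − (cap_i+1)): x_1 ≥ 8 gives C(8,3) = 56; x_2 ≥ 4 gives C(12,3) = 220; x_3 ≥ 4 gives C(12,3) = 220; x_4 ≥ 5 gives C(11,3) = 165. Together 661.
Add back pairs where two caps are both exceeded: 4 + 4 + 1 + 56 + 35 + 35 = 135.
Subtract triples: 0 + 0 + 0 + 1 = 1.
By inclusion–exclusion the count is 560 − 661 + 135 − 1 = 33.

33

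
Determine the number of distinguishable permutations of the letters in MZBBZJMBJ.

The 9 letters of MZBBZJMBJ have repeats: B appearing 3 times, J appearing twice, M appearing twice, and Z appearing twice.
The number of distinct arrangements is 9!/(3!·2!·2!·2!) = 362880/48 = 7560.

7560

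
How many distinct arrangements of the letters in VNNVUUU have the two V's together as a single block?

60

Treat the 2 copies of V as a single block. The multiset to arrange is then {VV, N, N, U, U, U}, 6 items in all.
That gives (6)!/(3!·2!) = 60 arrangements.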